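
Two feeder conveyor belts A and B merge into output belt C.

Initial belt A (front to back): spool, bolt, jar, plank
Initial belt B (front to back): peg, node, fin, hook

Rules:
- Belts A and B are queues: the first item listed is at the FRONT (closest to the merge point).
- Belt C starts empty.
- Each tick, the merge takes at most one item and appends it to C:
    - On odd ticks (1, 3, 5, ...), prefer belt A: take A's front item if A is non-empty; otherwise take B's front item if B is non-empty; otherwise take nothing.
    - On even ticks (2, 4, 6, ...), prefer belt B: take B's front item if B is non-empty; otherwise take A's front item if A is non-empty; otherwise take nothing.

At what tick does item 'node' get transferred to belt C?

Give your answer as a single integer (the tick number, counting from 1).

Tick 1: prefer A, take spool from A; A=[bolt,jar,plank] B=[peg,node,fin,hook] C=[spool]
Tick 2: prefer B, take peg from B; A=[bolt,jar,plank] B=[node,fin,hook] C=[spool,peg]
Tick 3: prefer A, take bolt from A; A=[jar,plank] B=[node,fin,hook] C=[spool,peg,bolt]
Tick 4: prefer B, take node from B; A=[jar,plank] B=[fin,hook] C=[spool,peg,bolt,node]

Answer: 4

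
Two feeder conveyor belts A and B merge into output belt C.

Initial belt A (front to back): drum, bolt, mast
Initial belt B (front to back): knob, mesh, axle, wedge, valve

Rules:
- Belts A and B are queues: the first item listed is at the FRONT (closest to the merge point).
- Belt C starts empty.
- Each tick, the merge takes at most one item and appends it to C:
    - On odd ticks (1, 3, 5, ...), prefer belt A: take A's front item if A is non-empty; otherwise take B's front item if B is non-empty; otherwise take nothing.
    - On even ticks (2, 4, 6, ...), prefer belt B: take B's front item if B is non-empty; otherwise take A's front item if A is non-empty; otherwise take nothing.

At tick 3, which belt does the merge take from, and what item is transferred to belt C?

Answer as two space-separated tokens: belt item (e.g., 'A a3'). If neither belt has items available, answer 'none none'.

Tick 1: prefer A, take drum from A; A=[bolt,mast] B=[knob,mesh,axle,wedge,valve] C=[drum]
Tick 2: prefer B, take knob from B; A=[bolt,mast] B=[mesh,axle,wedge,valve] C=[drum,knob]
Tick 3: prefer A, take bolt from A; A=[mast] B=[mesh,axle,wedge,valve] C=[drum,knob,bolt]

Answer: A bolt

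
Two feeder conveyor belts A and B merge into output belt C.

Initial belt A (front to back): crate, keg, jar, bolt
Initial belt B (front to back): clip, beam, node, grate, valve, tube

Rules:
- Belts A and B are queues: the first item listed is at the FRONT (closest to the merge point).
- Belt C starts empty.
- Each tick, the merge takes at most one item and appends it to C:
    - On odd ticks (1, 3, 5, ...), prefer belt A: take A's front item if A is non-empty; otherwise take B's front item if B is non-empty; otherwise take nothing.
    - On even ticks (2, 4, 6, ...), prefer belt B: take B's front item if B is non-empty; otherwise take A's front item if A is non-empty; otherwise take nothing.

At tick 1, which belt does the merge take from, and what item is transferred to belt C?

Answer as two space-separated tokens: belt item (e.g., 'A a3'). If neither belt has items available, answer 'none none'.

Tick 1: prefer A, take crate from A; A=[keg,jar,bolt] B=[clip,beam,node,grate,valve,tube] C=[crate]

Answer: A crate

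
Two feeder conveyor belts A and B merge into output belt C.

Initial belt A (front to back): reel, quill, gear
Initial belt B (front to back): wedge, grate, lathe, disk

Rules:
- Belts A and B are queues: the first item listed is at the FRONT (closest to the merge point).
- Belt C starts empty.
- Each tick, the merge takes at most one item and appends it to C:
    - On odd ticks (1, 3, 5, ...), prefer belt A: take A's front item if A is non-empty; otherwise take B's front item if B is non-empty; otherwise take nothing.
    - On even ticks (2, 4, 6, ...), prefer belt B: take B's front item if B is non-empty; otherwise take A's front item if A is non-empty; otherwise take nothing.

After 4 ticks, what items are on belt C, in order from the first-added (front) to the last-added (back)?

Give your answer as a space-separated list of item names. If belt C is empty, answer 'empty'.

Tick 1: prefer A, take reel from A; A=[quill,gear] B=[wedge,grate,lathe,disk] C=[reel]
Tick 2: prefer B, take wedge from B; A=[quill,gear] B=[grate,lathe,disk] C=[reel,wedge]
Tick 3: prefer A, take quill from A; A=[gear] B=[grate,lathe,disk] C=[reel,wedge,quill]
Tick 4: prefer B, take grate from B; A=[gear] B=[lathe,disk] C=[reel,wedge,quill,grate]

Answer: reel wedge quill grate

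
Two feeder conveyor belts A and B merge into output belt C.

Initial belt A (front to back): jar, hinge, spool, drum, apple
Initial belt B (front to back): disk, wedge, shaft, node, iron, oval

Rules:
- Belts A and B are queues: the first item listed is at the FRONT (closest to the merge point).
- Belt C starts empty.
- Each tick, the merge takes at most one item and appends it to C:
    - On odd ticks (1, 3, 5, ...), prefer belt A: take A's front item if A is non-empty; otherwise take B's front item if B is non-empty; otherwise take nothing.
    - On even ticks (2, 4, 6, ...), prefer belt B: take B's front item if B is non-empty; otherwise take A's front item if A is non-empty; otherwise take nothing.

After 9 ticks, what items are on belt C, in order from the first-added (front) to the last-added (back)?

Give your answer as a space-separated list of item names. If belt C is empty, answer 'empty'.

Tick 1: prefer A, take jar from A; A=[hinge,spool,drum,apple] B=[disk,wedge,shaft,node,iron,oval] C=[jar]
Tick 2: prefer B, take disk from B; A=[hinge,spool,drum,apple] B=[wedge,shaft,node,iron,oval] C=[jar,disk]
Tick 3: prefer A, take hinge from A; A=[spool,drum,apple] B=[wedge,shaft,node,iron,oval] C=[jar,disk,hinge]
Tick 4: prefer B, take wedge from B; A=[spool,drum,apple] B=[shaft,node,iron,oval] C=[jar,disk,hinge,wedge]
Tick 5: prefer A, take spool from A; A=[drum,apple] B=[shaft,node,iron,oval] C=[jar,disk,hinge,wedge,spool]
Tick 6: prefer B, take shaft from B; A=[drum,apple] B=[node,iron,oval] C=[jar,disk,hinge,wedge,spool,shaft]
Tick 7: prefer A, take drum from A; A=[apple] B=[node,iron,oval] C=[jar,disk,hinge,wedge,spool,shaft,drum]
Tick 8: prefer B, take node from B; A=[apple] B=[iron,oval] C=[jar,disk,hinge,wedge,spool,shaft,drum,node]
Tick 9: prefer A, take apple from A; A=[-] B=[iron,oval] C=[jar,disk,hinge,wedge,spool,shaft,drum,node,apple]

Answer: jar disk hinge wedge spool shaft drum node apple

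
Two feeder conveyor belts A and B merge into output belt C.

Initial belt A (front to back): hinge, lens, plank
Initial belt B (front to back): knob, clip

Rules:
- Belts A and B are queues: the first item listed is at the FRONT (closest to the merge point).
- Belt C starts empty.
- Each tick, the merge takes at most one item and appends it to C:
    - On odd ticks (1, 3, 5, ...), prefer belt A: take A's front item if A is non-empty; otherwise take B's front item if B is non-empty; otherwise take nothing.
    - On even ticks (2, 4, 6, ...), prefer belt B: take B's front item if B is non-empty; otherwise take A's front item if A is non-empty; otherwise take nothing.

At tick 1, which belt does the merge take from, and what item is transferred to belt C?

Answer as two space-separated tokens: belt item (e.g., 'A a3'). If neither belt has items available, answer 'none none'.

Answer: A hinge

Derivation:
Tick 1: prefer A, take hinge from A; A=[lens,plank] B=[knob,clip] C=[hinge]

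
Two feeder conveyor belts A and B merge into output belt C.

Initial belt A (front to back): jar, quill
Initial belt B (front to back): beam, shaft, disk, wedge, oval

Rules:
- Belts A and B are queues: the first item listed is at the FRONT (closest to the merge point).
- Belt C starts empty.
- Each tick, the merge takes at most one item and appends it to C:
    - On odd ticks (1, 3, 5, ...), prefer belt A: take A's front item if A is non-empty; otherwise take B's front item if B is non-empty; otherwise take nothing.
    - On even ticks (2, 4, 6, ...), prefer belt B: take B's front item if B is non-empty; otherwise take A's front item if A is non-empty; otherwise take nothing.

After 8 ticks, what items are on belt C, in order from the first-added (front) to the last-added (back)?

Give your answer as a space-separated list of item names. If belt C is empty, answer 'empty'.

Answer: jar beam quill shaft disk wedge oval

Derivation:
Tick 1: prefer A, take jar from A; A=[quill] B=[beam,shaft,disk,wedge,oval] C=[jar]
Tick 2: prefer B, take beam from B; A=[quill] B=[shaft,disk,wedge,oval] C=[jar,beam]
Tick 3: prefer A, take quill from A; A=[-] B=[shaft,disk,wedge,oval] C=[jar,beam,quill]
Tick 4: prefer B, take shaft from B; A=[-] B=[disk,wedge,oval] C=[jar,beam,quill,shaft]
Tick 5: prefer A, take disk from B; A=[-] B=[wedge,oval] C=[jar,beam,quill,shaft,disk]
Tick 6: prefer B, take wedge from B; A=[-] B=[oval] C=[jar,beam,quill,shaft,disk,wedge]
Tick 7: prefer A, take oval from B; A=[-] B=[-] C=[jar,beam,quill,shaft,disk,wedge,oval]
Tick 8: prefer B, both empty, nothing taken; A=[-] B=[-] C=[jar,beam,quill,shaft,disk,wedge,oval]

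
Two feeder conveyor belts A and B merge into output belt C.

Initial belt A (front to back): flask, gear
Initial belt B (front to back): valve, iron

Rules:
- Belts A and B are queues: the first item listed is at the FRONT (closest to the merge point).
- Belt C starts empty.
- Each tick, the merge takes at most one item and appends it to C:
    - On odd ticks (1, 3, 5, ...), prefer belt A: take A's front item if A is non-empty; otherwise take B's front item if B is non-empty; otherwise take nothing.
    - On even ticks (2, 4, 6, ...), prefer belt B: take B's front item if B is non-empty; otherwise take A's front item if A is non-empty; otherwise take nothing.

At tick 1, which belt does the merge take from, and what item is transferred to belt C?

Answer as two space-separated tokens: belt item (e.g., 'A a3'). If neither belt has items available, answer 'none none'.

Tick 1: prefer A, take flask from A; A=[gear] B=[valve,iron] C=[flask]

Answer: A flask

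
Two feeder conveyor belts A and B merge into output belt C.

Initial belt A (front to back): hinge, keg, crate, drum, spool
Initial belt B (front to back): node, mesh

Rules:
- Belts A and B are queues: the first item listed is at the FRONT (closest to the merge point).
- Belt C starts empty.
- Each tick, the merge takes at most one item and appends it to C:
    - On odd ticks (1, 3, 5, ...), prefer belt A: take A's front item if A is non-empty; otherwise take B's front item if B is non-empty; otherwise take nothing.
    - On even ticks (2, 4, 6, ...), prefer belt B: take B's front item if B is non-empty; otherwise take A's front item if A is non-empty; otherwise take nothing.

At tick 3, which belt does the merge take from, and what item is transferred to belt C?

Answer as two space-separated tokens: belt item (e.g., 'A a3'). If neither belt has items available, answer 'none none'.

Answer: A keg

Derivation:
Tick 1: prefer A, take hinge from A; A=[keg,crate,drum,spool] B=[node,mesh] C=[hinge]
Tick 2: prefer B, take node from B; A=[keg,crate,drum,spool] B=[mesh] C=[hinge,node]
Tick 3: prefer A, take keg from A; A=[crate,drum,spool] B=[mesh] C=[hinge,node,keg]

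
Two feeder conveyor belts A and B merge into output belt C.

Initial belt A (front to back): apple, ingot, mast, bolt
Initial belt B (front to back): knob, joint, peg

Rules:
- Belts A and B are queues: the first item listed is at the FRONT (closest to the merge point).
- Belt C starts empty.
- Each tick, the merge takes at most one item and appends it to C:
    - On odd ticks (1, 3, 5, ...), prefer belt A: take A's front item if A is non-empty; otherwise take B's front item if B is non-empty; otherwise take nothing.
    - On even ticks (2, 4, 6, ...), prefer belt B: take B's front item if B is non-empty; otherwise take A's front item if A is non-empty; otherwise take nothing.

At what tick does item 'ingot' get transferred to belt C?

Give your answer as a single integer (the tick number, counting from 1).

Tick 1: prefer A, take apple from A; A=[ingot,mast,bolt] B=[knob,joint,peg] C=[apple]
Tick 2: prefer B, take knob from B; A=[ingot,mast,bolt] B=[joint,peg] C=[apple,knob]
Tick 3: prefer A, take ingot from A; A=[mast,bolt] B=[joint,peg] C=[apple,knob,ingot]

Answer: 3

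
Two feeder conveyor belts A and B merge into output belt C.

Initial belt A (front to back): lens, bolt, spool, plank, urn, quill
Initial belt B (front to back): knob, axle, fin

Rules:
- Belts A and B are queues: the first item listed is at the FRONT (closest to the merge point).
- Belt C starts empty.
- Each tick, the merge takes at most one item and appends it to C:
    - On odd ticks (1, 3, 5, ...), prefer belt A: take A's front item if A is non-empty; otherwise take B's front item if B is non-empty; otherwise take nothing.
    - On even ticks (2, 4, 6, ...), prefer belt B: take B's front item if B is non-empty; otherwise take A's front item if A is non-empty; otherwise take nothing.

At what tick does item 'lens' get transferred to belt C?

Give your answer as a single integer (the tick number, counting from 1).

Tick 1: prefer A, take lens from A; A=[bolt,spool,plank,urn,quill] B=[knob,axle,fin] C=[lens]

Answer: 1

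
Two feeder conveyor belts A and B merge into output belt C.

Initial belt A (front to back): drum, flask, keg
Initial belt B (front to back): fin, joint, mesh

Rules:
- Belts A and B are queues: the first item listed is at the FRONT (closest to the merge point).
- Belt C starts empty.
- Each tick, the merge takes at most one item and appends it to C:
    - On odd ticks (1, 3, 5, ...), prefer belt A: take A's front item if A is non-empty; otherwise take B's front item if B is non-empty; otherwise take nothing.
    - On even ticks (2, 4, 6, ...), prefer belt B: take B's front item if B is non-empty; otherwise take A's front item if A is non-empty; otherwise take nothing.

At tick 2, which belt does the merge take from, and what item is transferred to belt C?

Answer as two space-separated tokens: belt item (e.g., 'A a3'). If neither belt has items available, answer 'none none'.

Answer: B fin

Derivation:
Tick 1: prefer A, take drum from A; A=[flask,keg] B=[fin,joint,mesh] C=[drum]
Tick 2: prefer B, take fin from B; A=[flask,keg] B=[joint,mesh] C=[drum,fin]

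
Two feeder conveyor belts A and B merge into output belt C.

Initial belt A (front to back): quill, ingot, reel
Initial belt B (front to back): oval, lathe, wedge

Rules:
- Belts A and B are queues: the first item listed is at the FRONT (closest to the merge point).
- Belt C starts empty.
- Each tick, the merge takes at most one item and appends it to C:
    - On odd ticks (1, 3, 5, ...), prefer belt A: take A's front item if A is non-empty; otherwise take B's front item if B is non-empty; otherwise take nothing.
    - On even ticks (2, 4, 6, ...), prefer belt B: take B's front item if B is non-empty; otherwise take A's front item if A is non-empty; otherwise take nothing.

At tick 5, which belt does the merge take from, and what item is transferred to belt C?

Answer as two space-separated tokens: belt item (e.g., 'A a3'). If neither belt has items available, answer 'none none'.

Answer: A reel

Derivation:
Tick 1: prefer A, take quill from A; A=[ingot,reel] B=[oval,lathe,wedge] C=[quill]
Tick 2: prefer B, take oval from B; A=[ingot,reel] B=[lathe,wedge] C=[quill,oval]
Tick 3: prefer A, take ingot from A; A=[reel] B=[lathe,wedge] C=[quill,oval,ingot]
Tick 4: prefer B, take lathe from B; A=[reel] B=[wedge] C=[quill,oval,ingot,lathe]
Tick 5: prefer A, take reel from A; A=[-] B=[wedge] C=[quill,oval,ingot,lathe,reel]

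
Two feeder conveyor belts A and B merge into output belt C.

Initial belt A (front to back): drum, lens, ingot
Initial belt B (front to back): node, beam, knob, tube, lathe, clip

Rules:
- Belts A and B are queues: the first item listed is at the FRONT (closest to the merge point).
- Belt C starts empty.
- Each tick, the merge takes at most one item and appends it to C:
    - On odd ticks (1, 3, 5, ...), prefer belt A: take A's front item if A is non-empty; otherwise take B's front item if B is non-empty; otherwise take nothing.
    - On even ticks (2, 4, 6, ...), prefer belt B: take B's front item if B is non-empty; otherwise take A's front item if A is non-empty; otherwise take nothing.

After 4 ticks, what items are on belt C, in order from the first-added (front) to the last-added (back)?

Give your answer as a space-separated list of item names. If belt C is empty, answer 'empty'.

Answer: drum node lens beam

Derivation:
Tick 1: prefer A, take drum from A; A=[lens,ingot] B=[node,beam,knob,tube,lathe,clip] C=[drum]
Tick 2: prefer B, take node from B; A=[lens,ingot] B=[beam,knob,tube,lathe,clip] C=[drum,node]
Tick 3: prefer A, take lens from A; A=[ingot] B=[beam,knob,tube,lathe,clip] C=[drum,node,lens]
Tick 4: prefer B, take beam from B; A=[ingot] B=[knob,tube,lathe,clip] C=[drum,node,lens,beam]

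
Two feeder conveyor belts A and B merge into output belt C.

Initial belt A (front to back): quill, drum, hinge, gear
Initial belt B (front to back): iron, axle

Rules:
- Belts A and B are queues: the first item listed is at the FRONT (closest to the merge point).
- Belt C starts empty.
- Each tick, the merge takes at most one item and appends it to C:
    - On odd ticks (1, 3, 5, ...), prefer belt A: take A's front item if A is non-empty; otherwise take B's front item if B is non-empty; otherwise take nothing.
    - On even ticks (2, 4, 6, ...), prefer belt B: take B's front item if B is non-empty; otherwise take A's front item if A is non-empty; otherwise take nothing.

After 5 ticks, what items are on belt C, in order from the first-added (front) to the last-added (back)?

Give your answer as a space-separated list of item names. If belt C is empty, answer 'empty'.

Answer: quill iron drum axle hinge

Derivation:
Tick 1: prefer A, take quill from A; A=[drum,hinge,gear] B=[iron,axle] C=[quill]
Tick 2: prefer B, take iron from B; A=[drum,hinge,gear] B=[axle] C=[quill,iron]
Tick 3: prefer A, take drum from A; A=[hinge,gear] B=[axle] C=[quill,iron,drum]
Tick 4: prefer B, take axle from B; A=[hinge,gear] B=[-] C=[quill,iron,drum,axle]
Tick 5: prefer A, take hinge from A; A=[gear] B=[-] C=[quill,iron,drum,axle,hinge]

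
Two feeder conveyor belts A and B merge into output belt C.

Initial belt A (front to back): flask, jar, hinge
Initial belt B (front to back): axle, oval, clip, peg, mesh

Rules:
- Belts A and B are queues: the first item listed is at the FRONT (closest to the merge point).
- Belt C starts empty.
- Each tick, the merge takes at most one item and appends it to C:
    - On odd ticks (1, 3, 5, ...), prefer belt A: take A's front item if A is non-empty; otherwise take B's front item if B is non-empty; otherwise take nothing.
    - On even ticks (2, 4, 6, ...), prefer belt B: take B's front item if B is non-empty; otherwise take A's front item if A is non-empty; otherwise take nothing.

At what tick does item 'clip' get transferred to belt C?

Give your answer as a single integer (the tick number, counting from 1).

Tick 1: prefer A, take flask from A; A=[jar,hinge] B=[axle,oval,clip,peg,mesh] C=[flask]
Tick 2: prefer B, take axle from B; A=[jar,hinge] B=[oval,clip,peg,mesh] C=[flask,axle]
Tick 3: prefer A, take jar from A; A=[hinge] B=[oval,clip,peg,mesh] C=[flask,axle,jar]
Tick 4: prefer B, take oval from B; A=[hinge] B=[clip,peg,mesh] C=[flask,axle,jar,oval]
Tick 5: prefer A, take hinge from A; A=[-] B=[clip,peg,mesh] C=[flask,axle,jar,oval,hinge]
Tick 6: prefer B, take clip from B; A=[-] B=[peg,mesh] C=[flask,axle,jar,oval,hinge,clip]

Answer: 6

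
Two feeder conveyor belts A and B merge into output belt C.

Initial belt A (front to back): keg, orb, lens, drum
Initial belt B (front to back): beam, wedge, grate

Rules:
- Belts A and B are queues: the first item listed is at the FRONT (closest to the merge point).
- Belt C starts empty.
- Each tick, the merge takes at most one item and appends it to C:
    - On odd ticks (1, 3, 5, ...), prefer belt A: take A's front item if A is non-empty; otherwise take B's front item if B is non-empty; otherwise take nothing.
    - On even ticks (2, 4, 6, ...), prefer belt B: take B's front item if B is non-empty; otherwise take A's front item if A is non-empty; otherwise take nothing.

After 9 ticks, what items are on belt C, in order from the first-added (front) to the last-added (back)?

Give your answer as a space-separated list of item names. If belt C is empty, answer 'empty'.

Answer: keg beam orb wedge lens grate drum

Derivation:
Tick 1: prefer A, take keg from A; A=[orb,lens,drum] B=[beam,wedge,grate] C=[keg]
Tick 2: prefer B, take beam from B; A=[orb,lens,drum] B=[wedge,grate] C=[keg,beam]
Tick 3: prefer A, take orb from A; A=[lens,drum] B=[wedge,grate] C=[keg,beam,orb]
Tick 4: prefer B, take wedge from B; A=[lens,drum] B=[grate] C=[keg,beam,orb,wedge]
Tick 5: prefer A, take lens from A; A=[drum] B=[grate] C=[keg,beam,orb,wedge,lens]
Tick 6: prefer B, take grate from B; A=[drum] B=[-] C=[keg,beam,orb,wedge,lens,grate]
Tick 7: prefer A, take drum from A; A=[-] B=[-] C=[keg,beam,orb,wedge,lens,grate,drum]
Tick 8: prefer B, both empty, nothing taken; A=[-] B=[-] C=[keg,beam,orb,wedge,lens,grate,drum]
Tick 9: prefer A, both empty, nothing taken; A=[-] B=[-] C=[keg,beam,orb,wedge,lens,grate,drum]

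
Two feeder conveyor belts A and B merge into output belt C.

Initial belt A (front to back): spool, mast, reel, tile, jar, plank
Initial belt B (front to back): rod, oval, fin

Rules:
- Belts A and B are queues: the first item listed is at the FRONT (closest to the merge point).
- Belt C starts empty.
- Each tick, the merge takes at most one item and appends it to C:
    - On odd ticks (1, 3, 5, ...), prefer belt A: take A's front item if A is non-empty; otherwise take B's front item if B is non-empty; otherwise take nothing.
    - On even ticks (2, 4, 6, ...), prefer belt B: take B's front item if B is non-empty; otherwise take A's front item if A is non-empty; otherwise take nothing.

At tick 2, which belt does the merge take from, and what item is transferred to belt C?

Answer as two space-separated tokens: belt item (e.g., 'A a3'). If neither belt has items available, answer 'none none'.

Answer: B rod

Derivation:
Tick 1: prefer A, take spool from A; A=[mast,reel,tile,jar,plank] B=[rod,oval,fin] C=[spool]
Tick 2: prefer B, take rod from B; A=[mast,reel,tile,jar,plank] B=[oval,fin] C=[spool,rod]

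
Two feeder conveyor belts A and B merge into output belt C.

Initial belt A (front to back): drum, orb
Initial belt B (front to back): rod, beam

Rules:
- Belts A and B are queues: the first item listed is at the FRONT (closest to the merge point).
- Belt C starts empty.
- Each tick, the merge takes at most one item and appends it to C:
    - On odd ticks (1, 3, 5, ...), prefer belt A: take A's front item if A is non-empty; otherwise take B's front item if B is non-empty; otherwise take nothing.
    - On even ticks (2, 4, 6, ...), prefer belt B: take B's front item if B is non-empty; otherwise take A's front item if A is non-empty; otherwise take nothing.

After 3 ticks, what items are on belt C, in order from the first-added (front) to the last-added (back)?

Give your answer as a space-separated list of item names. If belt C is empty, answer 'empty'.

Tick 1: prefer A, take drum from A; A=[orb] B=[rod,beam] C=[drum]
Tick 2: prefer B, take rod from B; A=[orb] B=[beam] C=[drum,rod]
Tick 3: prefer A, take orb from A; A=[-] B=[beam] C=[drum,rod,orb]

Answer: drum rod orb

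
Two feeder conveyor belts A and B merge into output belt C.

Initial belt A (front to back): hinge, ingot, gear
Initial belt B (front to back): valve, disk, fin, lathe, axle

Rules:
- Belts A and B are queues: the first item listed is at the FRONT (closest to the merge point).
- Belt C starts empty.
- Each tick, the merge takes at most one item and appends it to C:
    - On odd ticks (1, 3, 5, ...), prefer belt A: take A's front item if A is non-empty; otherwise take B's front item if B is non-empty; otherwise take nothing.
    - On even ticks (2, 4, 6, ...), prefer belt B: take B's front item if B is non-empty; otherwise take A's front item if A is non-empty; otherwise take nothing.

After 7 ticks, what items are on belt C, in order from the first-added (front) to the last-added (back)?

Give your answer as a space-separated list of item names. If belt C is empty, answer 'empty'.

Tick 1: prefer A, take hinge from A; A=[ingot,gear] B=[valve,disk,fin,lathe,axle] C=[hinge]
Tick 2: prefer B, take valve from B; A=[ingot,gear] B=[disk,fin,lathe,axle] C=[hinge,valve]
Tick 3: prefer A, take ingot from A; A=[gear] B=[disk,fin,lathe,axle] C=[hinge,valve,ingot]
Tick 4: prefer B, take disk from B; A=[gear] B=[fin,lathe,axle] C=[hinge,valve,ingot,disk]
Tick 5: prefer A, take gear from A; A=[-] B=[fin,lathe,axle] C=[hinge,valve,ingot,disk,gear]
Tick 6: prefer B, take fin from B; A=[-] B=[lathe,axle] C=[hinge,valve,ingot,disk,gear,fin]
Tick 7: prefer A, take lathe from B; A=[-] B=[axle] C=[hinge,valve,ingot,disk,gear,fin,lathe]

Answer: hinge valve ingot disk gear fin lathe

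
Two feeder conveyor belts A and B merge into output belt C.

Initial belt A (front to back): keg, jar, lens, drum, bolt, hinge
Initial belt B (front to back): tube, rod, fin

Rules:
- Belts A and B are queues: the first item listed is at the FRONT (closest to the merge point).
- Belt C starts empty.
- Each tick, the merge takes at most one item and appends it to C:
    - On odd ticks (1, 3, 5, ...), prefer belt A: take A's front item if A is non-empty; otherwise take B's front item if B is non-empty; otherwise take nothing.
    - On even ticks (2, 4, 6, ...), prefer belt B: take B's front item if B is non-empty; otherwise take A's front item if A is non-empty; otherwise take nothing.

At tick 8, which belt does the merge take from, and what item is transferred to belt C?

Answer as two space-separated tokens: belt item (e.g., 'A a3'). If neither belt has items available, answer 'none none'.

Answer: A bolt

Derivation:
Tick 1: prefer A, take keg from A; A=[jar,lens,drum,bolt,hinge] B=[tube,rod,fin] C=[keg]
Tick 2: prefer B, take tube from B; A=[jar,lens,drum,bolt,hinge] B=[rod,fin] C=[keg,tube]
Tick 3: prefer A, take jar from A; A=[lens,drum,bolt,hinge] B=[rod,fin] C=[keg,tube,jar]
Tick 4: prefer B, take rod from B; A=[lens,drum,bolt,hinge] B=[fin] C=[keg,tube,jar,rod]
Tick 5: prefer A, take lens from A; A=[drum,bolt,hinge] B=[fin] C=[keg,tube,jar,rod,lens]
Tick 6: prefer B, take fin from B; A=[drum,bolt,hinge] B=[-] C=[keg,tube,jar,rod,lens,fin]
Tick 7: prefer A, take drum from A; A=[bolt,hinge] B=[-] C=[keg,tube,jar,rod,lens,fin,drum]
Tick 8: prefer B, take bolt from A; A=[hinge] B=[-] C=[keg,tube,jar,rod,lens,fin,drum,bolt]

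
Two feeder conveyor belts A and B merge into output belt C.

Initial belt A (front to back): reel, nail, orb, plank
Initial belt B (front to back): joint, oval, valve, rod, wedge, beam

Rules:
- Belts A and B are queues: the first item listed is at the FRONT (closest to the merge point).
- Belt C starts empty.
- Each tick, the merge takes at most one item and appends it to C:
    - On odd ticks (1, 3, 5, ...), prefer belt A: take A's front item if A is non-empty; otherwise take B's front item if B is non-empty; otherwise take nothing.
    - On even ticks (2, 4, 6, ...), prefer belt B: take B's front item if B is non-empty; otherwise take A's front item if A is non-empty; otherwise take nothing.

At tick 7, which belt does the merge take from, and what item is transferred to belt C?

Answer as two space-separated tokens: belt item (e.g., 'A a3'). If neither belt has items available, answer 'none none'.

Tick 1: prefer A, take reel from A; A=[nail,orb,plank] B=[joint,oval,valve,rod,wedge,beam] C=[reel]
Tick 2: prefer B, take joint from B; A=[nail,orb,plank] B=[oval,valve,rod,wedge,beam] C=[reel,joint]
Tick 3: prefer A, take nail from A; A=[orb,plank] B=[oval,valve,rod,wedge,beam] C=[reel,joint,nail]
Tick 4: prefer B, take oval from B; A=[orb,plank] B=[valve,rod,wedge,beam] C=[reel,joint,nail,oval]
Tick 5: prefer A, take orb from A; A=[plank] B=[valve,rod,wedge,beam] C=[reel,joint,nail,oval,orb]
Tick 6: prefer B, take valve from B; A=[plank] B=[rod,wedge,beam] C=[reel,joint,nail,oval,orb,valve]
Tick 7: prefer A, take plank from A; A=[-] B=[rod,wedge,beam] C=[reel,joint,nail,oval,orb,valve,plank]

Answer: A plank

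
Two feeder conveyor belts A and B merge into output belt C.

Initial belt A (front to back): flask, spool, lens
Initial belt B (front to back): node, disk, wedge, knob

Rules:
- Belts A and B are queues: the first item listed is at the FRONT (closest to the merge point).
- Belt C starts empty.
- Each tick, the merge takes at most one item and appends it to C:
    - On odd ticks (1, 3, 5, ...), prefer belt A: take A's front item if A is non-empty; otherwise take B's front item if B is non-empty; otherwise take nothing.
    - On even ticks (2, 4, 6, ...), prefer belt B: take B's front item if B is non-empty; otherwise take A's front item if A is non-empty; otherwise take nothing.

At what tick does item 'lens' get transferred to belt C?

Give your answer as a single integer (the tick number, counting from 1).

Answer: 5

Derivation:
Tick 1: prefer A, take flask from A; A=[spool,lens] B=[node,disk,wedge,knob] C=[flask]
Tick 2: prefer B, take node from B; A=[spool,lens] B=[disk,wedge,knob] C=[flask,node]
Tick 3: prefer A, take spool from A; A=[lens] B=[disk,wedge,knob] C=[flask,node,spool]
Tick 4: prefer B, take disk from B; A=[lens] B=[wedge,knob] C=[flask,node,spool,disk]
Tick 5: prefer A, take lens from A; A=[-] B=[wedge,knob] C=[flask,node,spool,disk,lens]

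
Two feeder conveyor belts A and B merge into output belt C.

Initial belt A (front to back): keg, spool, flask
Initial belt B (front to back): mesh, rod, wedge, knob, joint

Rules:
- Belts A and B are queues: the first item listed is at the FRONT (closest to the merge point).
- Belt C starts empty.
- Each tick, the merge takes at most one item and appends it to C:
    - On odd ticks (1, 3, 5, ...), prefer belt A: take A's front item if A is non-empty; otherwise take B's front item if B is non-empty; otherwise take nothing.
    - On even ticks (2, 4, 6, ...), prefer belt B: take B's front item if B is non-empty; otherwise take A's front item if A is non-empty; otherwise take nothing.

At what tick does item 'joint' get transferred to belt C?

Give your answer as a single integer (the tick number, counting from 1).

Answer: 8

Derivation:
Tick 1: prefer A, take keg from A; A=[spool,flask] B=[mesh,rod,wedge,knob,joint] C=[keg]
Tick 2: prefer B, take mesh from B; A=[spool,flask] B=[rod,wedge,knob,joint] C=[keg,mesh]
Tick 3: prefer A, take spool from A; A=[flask] B=[rod,wedge,knob,joint] C=[keg,mesh,spool]
Tick 4: prefer B, take rod from B; A=[flask] B=[wedge,knob,joint] C=[keg,mesh,spool,rod]
Tick 5: prefer A, take flask from A; A=[-] B=[wedge,knob,joint] C=[keg,mesh,spool,rod,flask]
Tick 6: prefer B, take wedge from B; A=[-] B=[knob,joint] C=[keg,mesh,spool,rod,flask,wedge]
Tick 7: prefer A, take knob from B; A=[-] B=[joint] C=[keg,mesh,spool,rod,flask,wedge,knob]
Tick 8: prefer B, take joint from B; A=[-] B=[-] C=[keg,mesh,spool,rod,flask,wedge,knob,joint]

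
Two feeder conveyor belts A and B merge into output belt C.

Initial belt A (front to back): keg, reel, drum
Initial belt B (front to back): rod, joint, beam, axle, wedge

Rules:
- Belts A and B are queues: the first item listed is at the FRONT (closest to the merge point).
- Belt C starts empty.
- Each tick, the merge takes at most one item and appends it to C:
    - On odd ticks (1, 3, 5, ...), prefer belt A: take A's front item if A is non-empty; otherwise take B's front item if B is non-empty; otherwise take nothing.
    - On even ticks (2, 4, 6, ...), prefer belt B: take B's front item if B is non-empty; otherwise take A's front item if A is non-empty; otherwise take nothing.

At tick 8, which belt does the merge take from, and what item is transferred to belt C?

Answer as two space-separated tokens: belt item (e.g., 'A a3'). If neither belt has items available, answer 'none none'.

Answer: B wedge

Derivation:
Tick 1: prefer A, take keg from A; A=[reel,drum] B=[rod,joint,beam,axle,wedge] C=[keg]
Tick 2: prefer B, take rod from B; A=[reel,drum] B=[joint,beam,axle,wedge] C=[keg,rod]
Tick 3: prefer A, take reel from A; A=[drum] B=[joint,beam,axle,wedge] C=[keg,rod,reel]
Tick 4: prefer B, take joint from B; A=[drum] B=[beam,axle,wedge] C=[keg,rod,reel,joint]
Tick 5: prefer A, take drum from A; A=[-] B=[beam,axle,wedge] C=[keg,rod,reel,joint,drum]
Tick 6: prefer B, take beam from B; A=[-] B=[axle,wedge] C=[keg,rod,reel,joint,drum,beam]
Tick 7: prefer A, take axle from B; A=[-] B=[wedge] C=[keg,rod,reel,joint,drum,beam,axle]
Tick 8: prefer B, take wedge from B; A=[-] B=[-] C=[keg,rod,reel,joint,drum,beam,axle,wedge]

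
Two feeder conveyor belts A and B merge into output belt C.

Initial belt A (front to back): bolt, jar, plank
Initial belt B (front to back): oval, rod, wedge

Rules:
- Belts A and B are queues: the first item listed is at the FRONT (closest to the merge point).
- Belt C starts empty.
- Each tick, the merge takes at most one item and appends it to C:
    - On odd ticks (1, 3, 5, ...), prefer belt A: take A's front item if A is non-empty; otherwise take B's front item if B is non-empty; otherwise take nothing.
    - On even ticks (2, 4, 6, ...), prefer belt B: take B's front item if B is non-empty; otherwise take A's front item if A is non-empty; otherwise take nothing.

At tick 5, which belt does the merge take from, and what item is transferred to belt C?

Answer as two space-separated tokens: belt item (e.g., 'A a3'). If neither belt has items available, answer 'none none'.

Answer: A plank

Derivation:
Tick 1: prefer A, take bolt from A; A=[jar,plank] B=[oval,rod,wedge] C=[bolt]
Tick 2: prefer B, take oval from B; A=[jar,plank] B=[rod,wedge] C=[bolt,oval]
Tick 3: prefer A, take jar from A; A=[plank] B=[rod,wedge] C=[bolt,oval,jar]
Tick 4: prefer B, take rod from B; A=[plank] B=[wedge] C=[bolt,oval,jar,rod]
Tick 5: prefer A, take plank from A; A=[-] B=[wedge] C=[bolt,oval,jar,rod,plank]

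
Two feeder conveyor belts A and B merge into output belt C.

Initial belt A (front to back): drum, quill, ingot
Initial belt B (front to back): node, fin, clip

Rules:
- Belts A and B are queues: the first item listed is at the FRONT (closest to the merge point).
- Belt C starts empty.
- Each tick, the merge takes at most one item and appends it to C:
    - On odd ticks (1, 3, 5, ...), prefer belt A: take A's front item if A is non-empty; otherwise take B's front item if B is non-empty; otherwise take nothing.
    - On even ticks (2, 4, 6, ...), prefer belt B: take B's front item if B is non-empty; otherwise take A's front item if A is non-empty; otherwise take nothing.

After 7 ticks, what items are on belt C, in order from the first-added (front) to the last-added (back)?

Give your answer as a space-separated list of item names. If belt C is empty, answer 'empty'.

Answer: drum node quill fin ingot clip

Derivation:
Tick 1: prefer A, take drum from A; A=[quill,ingot] B=[node,fin,clip] C=[drum]
Tick 2: prefer B, take node from B; A=[quill,ingot] B=[fin,clip] C=[drum,node]
Tick 3: prefer A, take quill from A; A=[ingot] B=[fin,clip] C=[drum,node,quill]
Tick 4: prefer B, take fin from B; A=[ingot] B=[clip] C=[drum,node,quill,fin]
Tick 5: prefer A, take ingot from A; A=[-] B=[clip] C=[drum,node,quill,fin,ingot]
Tick 6: prefer B, take clip from B; A=[-] B=[-] C=[drum,node,quill,fin,ingot,clip]
Tick 7: prefer A, both empty, nothing taken; A=[-] B=[-] C=[drum,node,quill,fin,ingot,clip]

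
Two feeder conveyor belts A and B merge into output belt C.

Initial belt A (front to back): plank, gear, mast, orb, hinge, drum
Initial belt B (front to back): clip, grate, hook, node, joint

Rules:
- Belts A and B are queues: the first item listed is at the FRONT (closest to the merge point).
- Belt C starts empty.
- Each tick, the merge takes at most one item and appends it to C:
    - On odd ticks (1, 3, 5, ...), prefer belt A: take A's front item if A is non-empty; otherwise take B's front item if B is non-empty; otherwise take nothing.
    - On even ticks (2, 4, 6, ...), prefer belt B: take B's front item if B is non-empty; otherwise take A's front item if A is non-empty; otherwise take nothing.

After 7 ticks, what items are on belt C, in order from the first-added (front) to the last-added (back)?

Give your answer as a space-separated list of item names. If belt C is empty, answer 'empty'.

Tick 1: prefer A, take plank from A; A=[gear,mast,orb,hinge,drum] B=[clip,grate,hook,node,joint] C=[plank]
Tick 2: prefer B, take clip from B; A=[gear,mast,orb,hinge,drum] B=[grate,hook,node,joint] C=[plank,clip]
Tick 3: prefer A, take gear from A; A=[mast,orb,hinge,drum] B=[grate,hook,node,joint] C=[plank,clip,gear]
Tick 4: prefer B, take grate from B; A=[mast,orb,hinge,drum] B=[hook,node,joint] C=[plank,clip,gear,grate]
Tick 5: prefer A, take mast from A; A=[orb,hinge,drum] B=[hook,node,joint] C=[plank,clip,gear,grate,mast]
Tick 6: prefer B, take hook from B; A=[orb,hinge,drum] B=[node,joint] C=[plank,clip,gear,grate,mast,hook]
Tick 7: prefer A, take orb from A; A=[hinge,drum] B=[node,joint] C=[plank,clip,gear,grate,mast,hook,orb]

Answer: plank clip gear grate mast hook orb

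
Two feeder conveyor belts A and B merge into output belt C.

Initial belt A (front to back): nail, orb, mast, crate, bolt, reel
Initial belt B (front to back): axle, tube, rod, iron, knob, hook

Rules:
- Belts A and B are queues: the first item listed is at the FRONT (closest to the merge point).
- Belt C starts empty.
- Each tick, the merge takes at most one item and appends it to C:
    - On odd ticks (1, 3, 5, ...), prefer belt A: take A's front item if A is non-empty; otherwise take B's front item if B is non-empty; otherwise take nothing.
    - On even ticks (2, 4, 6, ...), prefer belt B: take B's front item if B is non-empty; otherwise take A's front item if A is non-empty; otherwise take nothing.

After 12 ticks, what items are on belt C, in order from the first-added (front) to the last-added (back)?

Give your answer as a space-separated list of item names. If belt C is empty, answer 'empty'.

Answer: nail axle orb tube mast rod crate iron bolt knob reel hook

Derivation:
Tick 1: prefer A, take nail from A; A=[orb,mast,crate,bolt,reel] B=[axle,tube,rod,iron,knob,hook] C=[nail]
Tick 2: prefer B, take axle from B; A=[orb,mast,crate,bolt,reel] B=[tube,rod,iron,knob,hook] C=[nail,axle]
Tick 3: prefer A, take orb from A; A=[mast,crate,bolt,reel] B=[tube,rod,iron,knob,hook] C=[nail,axle,orb]
Tick 4: prefer B, take tube from B; A=[mast,crate,bolt,reel] B=[rod,iron,knob,hook] C=[nail,axle,orb,tube]
Tick 5: prefer A, take mast from A; A=[crate,bolt,reel] B=[rod,iron,knob,hook] C=[nail,axle,orb,tube,mast]
Tick 6: prefer B, take rod from B; A=[crate,bolt,reel] B=[iron,knob,hook] C=[nail,axle,orb,tube,mast,rod]
Tick 7: prefer A, take crate from A; A=[bolt,reel] B=[iron,knob,hook] C=[nail,axle,orb,tube,mast,rod,crate]
Tick 8: prefer B, take iron from B; A=[bolt,reel] B=[knob,hook] C=[nail,axle,orb,tube,mast,rod,crate,iron]
Tick 9: prefer A, take bolt from A; A=[reel] B=[knob,hook] C=[nail,axle,orb,tube,mast,rod,crate,iron,bolt]
Tick 10: prefer B, take knob from B; A=[reel] B=[hook] C=[nail,axle,orb,tube,mast,rod,crate,iron,bolt,knob]
Tick 11: prefer A, take reel from A; A=[-] B=[hook] C=[nail,axle,orb,tube,mast,rod,crate,iron,bolt,knob,reel]
Tick 12: prefer B, take hook from B; A=[-] B=[-] C=[nail,axle,orb,tube,mast,rod,crate,iron,bolt,knob,reel,hook]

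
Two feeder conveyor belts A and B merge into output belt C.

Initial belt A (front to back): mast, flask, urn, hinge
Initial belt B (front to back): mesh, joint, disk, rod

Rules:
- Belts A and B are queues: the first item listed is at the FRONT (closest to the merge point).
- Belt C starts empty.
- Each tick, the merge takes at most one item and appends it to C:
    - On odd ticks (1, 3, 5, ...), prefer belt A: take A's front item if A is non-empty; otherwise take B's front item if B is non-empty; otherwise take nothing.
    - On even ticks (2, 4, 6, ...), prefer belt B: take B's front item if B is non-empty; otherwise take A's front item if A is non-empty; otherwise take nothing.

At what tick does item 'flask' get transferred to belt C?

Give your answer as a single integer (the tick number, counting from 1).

Answer: 3

Derivation:
Tick 1: prefer A, take mast from A; A=[flask,urn,hinge] B=[mesh,joint,disk,rod] C=[mast]
Tick 2: prefer B, take mesh from B; A=[flask,urn,hinge] B=[joint,disk,rod] C=[mast,mesh]
Tick 3: prefer A, take flask from A; A=[urn,hinge] B=[joint,disk,rod] C=[mast,mesh,flask]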